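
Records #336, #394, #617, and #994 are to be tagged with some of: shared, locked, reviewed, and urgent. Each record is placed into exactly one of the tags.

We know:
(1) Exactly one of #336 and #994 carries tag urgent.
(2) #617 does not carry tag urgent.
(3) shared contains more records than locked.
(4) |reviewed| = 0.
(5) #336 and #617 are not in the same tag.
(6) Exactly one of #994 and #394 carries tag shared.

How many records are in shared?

2

From (2): #617 ∉ urgent.
(4): reviewed already has 0, so the rest are out.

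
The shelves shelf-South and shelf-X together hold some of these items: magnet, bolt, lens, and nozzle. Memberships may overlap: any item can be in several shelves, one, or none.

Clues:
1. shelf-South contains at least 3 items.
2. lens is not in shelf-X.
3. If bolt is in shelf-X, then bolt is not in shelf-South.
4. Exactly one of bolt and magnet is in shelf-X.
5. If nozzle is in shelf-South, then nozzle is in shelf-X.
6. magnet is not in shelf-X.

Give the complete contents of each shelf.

From (2): lens ∉ shelf-X.
From (6): magnet ∉ shelf-X.
(4) (exactly one): bolt ∈ shelf-X.
(3): bolt ∉ shelf-South.
(1): only 3 candidates remain for shelf-South, so all are in.
(5): nozzle ∈ shelf-X.

shelf-South = {lens, magnet, nozzle}; shelf-X = {bolt, nozzle}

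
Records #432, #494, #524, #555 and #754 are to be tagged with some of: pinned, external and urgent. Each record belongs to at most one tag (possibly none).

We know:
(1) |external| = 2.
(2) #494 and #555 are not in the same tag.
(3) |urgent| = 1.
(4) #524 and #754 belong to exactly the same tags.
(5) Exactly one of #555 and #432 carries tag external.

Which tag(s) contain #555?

#555: urgent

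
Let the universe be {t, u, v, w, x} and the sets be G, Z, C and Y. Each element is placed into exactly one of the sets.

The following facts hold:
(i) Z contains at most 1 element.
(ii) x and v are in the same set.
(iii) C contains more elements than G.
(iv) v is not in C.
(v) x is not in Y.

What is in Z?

Z = {}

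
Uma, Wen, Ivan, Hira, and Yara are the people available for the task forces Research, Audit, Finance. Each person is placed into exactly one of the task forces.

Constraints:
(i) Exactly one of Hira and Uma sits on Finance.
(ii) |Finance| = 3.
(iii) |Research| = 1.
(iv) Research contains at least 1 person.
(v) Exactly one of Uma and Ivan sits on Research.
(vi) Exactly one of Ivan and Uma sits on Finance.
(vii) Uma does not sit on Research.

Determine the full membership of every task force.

From (vii): Uma ∉ Research.
(v) (exactly one): Ivan ∈ Research.
(vi) (exactly one): Uma ∈ Finance.
(i) (exactly one): Hira ∉ Finance.
(ii): only 3 candidates remain for Finance, so all are in.
(iii): Research already has 1, so the rest are out.
Only one task force left: Hira ∈ Audit.

Research = {Ivan}; Audit = {Hira}; Finance = {Uma, Wen, Yara}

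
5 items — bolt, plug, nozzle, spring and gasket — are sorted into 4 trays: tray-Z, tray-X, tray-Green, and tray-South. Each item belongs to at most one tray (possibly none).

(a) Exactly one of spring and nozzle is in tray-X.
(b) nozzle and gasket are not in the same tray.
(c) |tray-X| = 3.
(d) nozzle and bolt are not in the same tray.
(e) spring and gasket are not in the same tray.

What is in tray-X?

tray-X = {bolt, plug, spring}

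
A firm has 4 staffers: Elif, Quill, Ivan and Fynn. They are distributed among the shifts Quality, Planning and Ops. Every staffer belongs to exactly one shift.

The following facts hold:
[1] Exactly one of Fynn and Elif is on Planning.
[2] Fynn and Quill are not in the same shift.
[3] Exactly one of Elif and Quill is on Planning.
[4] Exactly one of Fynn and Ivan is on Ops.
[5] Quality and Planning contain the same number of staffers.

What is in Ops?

Ops = {Ivan, Quill}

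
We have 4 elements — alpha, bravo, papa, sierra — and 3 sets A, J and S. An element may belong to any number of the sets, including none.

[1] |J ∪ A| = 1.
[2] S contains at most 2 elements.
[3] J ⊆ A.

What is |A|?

1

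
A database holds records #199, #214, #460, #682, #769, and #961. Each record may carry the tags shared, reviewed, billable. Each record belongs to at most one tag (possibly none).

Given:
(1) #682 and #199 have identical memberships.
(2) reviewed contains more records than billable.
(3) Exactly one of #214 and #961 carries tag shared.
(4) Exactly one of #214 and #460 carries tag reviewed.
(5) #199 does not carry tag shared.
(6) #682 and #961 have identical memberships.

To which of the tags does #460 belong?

From (5): #199 ∉ shared.
(1): #682 matches #199: #682 ∉ shared.
(6): #961 matches #682: #961 ∉ shared.
(3) (exactly one): #214 ∈ shared.
(4) (exactly one): #460 ∈ reviewed.

#460: reviewed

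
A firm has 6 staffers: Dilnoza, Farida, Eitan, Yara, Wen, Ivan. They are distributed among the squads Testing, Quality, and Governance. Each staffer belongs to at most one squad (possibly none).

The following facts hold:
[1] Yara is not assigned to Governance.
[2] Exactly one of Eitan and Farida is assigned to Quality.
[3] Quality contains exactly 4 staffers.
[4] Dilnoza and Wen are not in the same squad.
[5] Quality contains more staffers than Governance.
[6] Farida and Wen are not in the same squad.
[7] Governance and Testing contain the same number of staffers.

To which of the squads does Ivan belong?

Ivan: Quality

From (1): Yara ∉ Governance.
Suppose Ivan ∈ Testing: no assignment then satisfies all the clues, so Ivan ∉ Testing.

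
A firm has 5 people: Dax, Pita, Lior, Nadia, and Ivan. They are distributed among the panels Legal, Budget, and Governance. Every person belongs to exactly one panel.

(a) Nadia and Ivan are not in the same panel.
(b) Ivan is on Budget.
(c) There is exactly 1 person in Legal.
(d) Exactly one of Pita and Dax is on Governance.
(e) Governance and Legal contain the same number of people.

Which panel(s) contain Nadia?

From (b): Ivan ∈ Budget.
(a): Nadia ∉ Budget.
Suppose Nadia ∉ Legal: no assignment then satisfies all the clues, so Nadia ∈ Legal.

Nadia: Legal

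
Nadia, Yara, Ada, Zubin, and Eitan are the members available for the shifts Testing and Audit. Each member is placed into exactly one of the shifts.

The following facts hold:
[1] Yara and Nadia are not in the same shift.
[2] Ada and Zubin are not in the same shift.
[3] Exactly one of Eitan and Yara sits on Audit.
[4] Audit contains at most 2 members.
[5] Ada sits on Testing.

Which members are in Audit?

Audit = {Yara, Zubin}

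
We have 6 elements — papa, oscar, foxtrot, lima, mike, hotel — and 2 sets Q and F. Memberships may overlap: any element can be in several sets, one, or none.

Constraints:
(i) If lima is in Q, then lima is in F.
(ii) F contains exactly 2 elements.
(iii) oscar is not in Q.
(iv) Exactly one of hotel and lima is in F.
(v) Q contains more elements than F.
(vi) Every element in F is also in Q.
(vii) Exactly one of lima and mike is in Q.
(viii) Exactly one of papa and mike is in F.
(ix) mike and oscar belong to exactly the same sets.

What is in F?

From (iii): oscar ∉ Q.
(vi) contrapositive: oscar ∉ F.
(ix): mike matches oscar: mike ∉ Q.
(ix): mike matches oscar: mike ∉ F.
(vii) (exactly one): lima ∈ Q.
(viii) (exactly one): papa ∈ F.
(i): lima ∈ F.
(ii): F already has 2, so the rest are out.
(vi) with papa ∈ F: papa ∈ Q.

F = {lima, papa}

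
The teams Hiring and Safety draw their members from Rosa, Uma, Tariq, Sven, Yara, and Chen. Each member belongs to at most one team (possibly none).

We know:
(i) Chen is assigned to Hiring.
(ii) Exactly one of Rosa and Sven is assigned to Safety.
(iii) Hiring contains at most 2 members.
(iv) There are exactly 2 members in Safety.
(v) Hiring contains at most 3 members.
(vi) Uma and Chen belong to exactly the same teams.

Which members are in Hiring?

Hiring = {Chen, Uma}

From (i): Chen ∈ Hiring.
(vi): Uma matches Chen: Uma ∈ Hiring.
(iii): Hiring already has 2, so the rest are out.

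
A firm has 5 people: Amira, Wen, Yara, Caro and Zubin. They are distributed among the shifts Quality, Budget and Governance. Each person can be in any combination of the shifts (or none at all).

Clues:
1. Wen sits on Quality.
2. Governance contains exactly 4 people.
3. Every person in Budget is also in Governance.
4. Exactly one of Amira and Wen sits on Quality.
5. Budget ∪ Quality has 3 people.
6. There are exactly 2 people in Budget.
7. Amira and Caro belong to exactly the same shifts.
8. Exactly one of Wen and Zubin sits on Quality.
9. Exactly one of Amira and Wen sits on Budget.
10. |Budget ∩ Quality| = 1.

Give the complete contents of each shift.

Quality = {Wen, Yara}; Budget = {Wen, Zubin}; Governance = {Amira, Caro, Wen, Zubin}

From (1): Wen ∈ Quality.
(4) (exactly one): Amira ∉ Quality.
(7): Caro matches Amira: Caro ∉ Quality.
(8) (exactly one): Zubin ∉ Quality.
Suppose Amira ∈ Budget: no assignment then satisfies all the clues, so Amira ∉ Budget.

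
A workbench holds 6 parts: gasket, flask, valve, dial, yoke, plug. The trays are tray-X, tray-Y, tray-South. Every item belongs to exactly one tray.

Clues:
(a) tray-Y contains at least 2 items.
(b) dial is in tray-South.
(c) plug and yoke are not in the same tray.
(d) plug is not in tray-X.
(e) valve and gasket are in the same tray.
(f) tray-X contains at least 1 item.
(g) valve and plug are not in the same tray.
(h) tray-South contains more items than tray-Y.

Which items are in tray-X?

tray-X = {yoke}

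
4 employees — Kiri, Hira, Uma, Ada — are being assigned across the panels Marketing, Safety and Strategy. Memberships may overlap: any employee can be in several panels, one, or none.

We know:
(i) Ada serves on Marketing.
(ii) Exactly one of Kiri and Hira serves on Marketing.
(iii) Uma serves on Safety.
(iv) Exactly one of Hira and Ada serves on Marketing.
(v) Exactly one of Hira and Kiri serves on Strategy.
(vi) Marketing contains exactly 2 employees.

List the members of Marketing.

From (i): Ada ∈ Marketing.
From (iii): Uma ∈ Safety.
(iv) (exactly one): Hira ∉ Marketing.
(ii) (exactly one): Kiri ∈ Marketing.
(vi): Marketing already has 2, so the rest are out.

Marketing = {Ada, Kiri}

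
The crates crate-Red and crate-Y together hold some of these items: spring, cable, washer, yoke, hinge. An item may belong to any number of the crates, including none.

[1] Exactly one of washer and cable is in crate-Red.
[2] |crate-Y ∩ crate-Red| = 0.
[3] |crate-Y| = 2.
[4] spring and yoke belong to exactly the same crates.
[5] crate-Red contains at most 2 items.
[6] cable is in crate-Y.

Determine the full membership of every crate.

crate-Red = {washer}; crate-Y = {cable, hinge}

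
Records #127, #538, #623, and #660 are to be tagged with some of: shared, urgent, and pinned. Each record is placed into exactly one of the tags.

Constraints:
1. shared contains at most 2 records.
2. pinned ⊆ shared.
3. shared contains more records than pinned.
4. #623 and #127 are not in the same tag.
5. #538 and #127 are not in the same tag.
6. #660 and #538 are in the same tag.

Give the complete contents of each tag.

shared = {#127}; urgent = {#538, #623, #660}; pinned = {}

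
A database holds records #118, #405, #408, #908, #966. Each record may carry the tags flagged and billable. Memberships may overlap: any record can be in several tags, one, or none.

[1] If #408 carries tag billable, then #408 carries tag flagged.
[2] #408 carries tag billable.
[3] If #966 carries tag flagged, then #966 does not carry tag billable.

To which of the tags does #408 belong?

#408: billable, flagged

From (2): #408 ∈ billable.
(1): #408 ∈ flagged.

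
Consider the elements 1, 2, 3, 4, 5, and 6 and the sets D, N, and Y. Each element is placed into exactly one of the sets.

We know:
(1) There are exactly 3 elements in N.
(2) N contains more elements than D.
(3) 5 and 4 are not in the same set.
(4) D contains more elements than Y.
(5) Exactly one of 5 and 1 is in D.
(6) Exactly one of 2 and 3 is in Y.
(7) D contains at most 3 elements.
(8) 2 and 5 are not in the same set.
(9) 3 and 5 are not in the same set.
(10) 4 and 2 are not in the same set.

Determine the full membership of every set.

D = {5, 6}; N = {1, 3, 4}; Y = {2}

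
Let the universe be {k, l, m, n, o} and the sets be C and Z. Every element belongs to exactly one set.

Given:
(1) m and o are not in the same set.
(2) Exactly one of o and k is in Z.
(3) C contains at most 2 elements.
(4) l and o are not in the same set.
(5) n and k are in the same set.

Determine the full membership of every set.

C = {o}; Z = {k, l, m, n}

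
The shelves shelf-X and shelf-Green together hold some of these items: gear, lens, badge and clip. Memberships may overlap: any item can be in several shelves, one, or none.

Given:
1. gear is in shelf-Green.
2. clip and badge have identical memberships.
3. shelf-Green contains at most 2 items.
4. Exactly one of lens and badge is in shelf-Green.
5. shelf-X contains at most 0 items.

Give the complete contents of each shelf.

From (1): gear ∈ shelf-Green.
(5): shelf-X already has 0, so the rest are out.
Suppose lens ∉ shelf-Green: no assignment then satisfies all the clues, so lens ∈ shelf-Green.

shelf-X = {}; shelf-Green = {gear, lens}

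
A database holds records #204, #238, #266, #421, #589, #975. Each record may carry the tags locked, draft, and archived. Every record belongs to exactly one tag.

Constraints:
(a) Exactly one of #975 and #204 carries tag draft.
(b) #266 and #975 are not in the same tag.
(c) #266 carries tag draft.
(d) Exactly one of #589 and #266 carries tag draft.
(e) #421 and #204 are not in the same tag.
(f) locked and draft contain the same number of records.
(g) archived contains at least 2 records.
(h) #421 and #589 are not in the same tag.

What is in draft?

draft = {#204, #266}

From (c): #266 ∈ draft.
(b): #975 ∉ draft.
(d) (exactly one): #589 ∉ draft.
(a) (exactly one): #204 ∈ draft.
(e): #421 ∉ draft.
Suppose #238 ∈ draft: no assignment then satisfies all the clues, so #238 ∉ draft.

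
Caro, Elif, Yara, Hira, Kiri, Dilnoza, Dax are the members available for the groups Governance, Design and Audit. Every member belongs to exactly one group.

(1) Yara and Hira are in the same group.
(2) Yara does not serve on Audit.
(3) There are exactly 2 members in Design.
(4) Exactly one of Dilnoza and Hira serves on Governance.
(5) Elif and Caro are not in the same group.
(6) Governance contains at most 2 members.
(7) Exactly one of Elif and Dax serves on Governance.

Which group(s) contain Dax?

Dax: Audit

From (2): Yara ∉ Audit.
(1): Hira matches Yara: Hira ∉ Audit.
Suppose Dax ∈ Governance: no assignment then satisfies all the clues, so Dax ∉ Governance.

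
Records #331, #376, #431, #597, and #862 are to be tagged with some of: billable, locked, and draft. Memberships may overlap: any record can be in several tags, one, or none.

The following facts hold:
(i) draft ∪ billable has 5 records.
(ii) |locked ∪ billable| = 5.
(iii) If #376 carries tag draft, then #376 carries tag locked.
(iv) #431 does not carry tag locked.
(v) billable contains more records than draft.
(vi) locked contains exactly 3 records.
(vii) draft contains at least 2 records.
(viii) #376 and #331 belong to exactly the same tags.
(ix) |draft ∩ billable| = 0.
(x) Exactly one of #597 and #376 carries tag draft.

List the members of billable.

billable = {#431, #597, #862}

From (iv): #431 ∉ locked.
Suppose #331 ∈ billable: no assignment then satisfies all the clues, so #331 ∉ billable.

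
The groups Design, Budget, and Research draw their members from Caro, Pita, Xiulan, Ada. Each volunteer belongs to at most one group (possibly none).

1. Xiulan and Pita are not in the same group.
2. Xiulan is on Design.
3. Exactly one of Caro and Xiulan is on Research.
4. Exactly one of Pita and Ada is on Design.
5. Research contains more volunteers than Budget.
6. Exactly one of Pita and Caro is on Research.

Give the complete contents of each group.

Design = {Ada, Xiulan}; Budget = {}; Research = {Caro}

From (2): Xiulan ∈ Design.
(1): Pita ∉ Design.
(3) (exactly one): Caro ∈ Research.
(4) (exactly one): Ada ∈ Design.
(6) (exactly one): Pita ∉ Research.
Suppose Pita ∈ Budget: no assignment then satisfies all the clues, so Pita ∉ Budget.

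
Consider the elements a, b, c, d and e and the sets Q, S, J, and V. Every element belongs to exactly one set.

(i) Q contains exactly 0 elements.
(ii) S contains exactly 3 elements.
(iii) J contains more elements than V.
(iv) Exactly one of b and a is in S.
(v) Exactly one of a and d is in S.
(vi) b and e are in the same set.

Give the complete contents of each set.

Q = {}; S = {b, d, e}; J = {a, c}; V = {}

(i): Q already has 0, so the rest are out.
Suppose a ∈ S: no assignment then satisfies all the clues, so a ∉ S.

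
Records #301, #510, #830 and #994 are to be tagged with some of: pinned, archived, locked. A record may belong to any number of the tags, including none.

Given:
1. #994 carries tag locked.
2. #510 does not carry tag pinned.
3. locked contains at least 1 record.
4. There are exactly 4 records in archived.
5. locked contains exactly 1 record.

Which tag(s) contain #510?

#510: archived

From (1): #994 ∈ locked.
From (2): #510 ∉ pinned.
(4): only 4 candidates remain for archived, so all are in.
(5): locked already has 1, so the rest are out.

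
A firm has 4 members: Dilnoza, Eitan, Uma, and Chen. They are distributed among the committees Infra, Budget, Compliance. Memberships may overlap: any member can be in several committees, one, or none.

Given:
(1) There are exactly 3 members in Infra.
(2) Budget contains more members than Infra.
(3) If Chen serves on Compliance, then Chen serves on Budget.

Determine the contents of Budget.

Budget = {Chen, Dilnoza, Eitan, Uma}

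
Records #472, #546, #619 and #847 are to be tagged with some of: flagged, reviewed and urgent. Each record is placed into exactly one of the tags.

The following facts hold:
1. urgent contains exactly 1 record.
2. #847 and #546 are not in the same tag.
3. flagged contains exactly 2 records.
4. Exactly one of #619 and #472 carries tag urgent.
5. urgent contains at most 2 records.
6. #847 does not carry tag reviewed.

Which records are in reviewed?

reviewed = {#546}

From (6): #847 ∉ reviewed.
Suppose #472 ∈ reviewed: no assignment then satisfies all the clues, so #472 ∉ reviewed.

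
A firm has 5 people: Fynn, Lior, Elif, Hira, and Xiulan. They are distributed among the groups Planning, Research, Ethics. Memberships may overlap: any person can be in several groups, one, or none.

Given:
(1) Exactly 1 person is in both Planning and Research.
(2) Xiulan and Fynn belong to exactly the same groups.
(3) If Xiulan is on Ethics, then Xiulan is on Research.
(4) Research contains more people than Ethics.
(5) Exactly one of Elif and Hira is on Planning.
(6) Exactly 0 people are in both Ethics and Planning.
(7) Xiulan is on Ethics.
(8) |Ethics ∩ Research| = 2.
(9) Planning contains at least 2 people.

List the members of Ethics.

Ethics = {Fynn, Xiulan}

From (7): Xiulan ∈ Ethics.
(2): Fynn matches Xiulan: Fynn ∈ Ethics.
(3): Xiulan ∈ Research.
(2): Fynn matches Xiulan: Fynn ∈ Research.
Suppose Lior ∈ Ethics: no assignment then satisfies all the clues, so Lior ∉ Ethics.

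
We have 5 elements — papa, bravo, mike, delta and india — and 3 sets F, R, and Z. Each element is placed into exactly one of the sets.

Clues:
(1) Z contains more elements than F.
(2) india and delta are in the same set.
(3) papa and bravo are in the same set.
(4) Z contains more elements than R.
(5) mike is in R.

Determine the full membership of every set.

F = {}; R = {mike}; Z = {bravo, delta, india, papa}

From (5): mike ∈ R.
Suppose papa ∈ F: no assignment then satisfies all the clues, so papa ∉ F.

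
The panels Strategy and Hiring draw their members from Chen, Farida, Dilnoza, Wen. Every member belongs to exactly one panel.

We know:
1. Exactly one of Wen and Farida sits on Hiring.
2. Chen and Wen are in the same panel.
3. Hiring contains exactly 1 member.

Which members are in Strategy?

Strategy = {Chen, Dilnoza, Wen}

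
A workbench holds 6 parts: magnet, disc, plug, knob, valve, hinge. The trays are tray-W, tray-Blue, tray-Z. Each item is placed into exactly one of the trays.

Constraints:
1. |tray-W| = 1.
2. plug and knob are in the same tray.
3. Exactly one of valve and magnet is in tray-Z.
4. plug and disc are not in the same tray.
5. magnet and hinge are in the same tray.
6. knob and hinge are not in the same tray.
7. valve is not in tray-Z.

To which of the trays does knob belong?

knob: tray-Blue

From (7): valve ∉ tray-Z.
(3) (exactly one): magnet ∈ tray-Z.
(5): hinge matches magnet: hinge ∉ tray-W.
(5): hinge matches magnet: hinge ∉ tray-Blue.
(5): hinge matches magnet: hinge ∈ tray-Z.
(6): knob ∉ tray-Z.
(2): plug matches knob: plug ∉ tray-Z.
Suppose knob ∈ tray-W: no assignment then satisfies all the clues, so knob ∉ tray-W.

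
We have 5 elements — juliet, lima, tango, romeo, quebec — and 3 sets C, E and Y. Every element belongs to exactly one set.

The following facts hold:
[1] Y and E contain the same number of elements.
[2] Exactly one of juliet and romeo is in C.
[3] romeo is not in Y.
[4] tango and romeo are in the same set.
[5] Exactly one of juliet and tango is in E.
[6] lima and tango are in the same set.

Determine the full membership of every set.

C = {lima, romeo, tango}; E = {juliet}; Y = {quebec}

From (3): romeo ∉ Y.
(4): tango matches romeo: tango ∉ Y.
(6): lima matches tango: lima ∉ Y.
Suppose juliet ∈ C: no assignment then satisfies all the clues, so juliet ∉ C.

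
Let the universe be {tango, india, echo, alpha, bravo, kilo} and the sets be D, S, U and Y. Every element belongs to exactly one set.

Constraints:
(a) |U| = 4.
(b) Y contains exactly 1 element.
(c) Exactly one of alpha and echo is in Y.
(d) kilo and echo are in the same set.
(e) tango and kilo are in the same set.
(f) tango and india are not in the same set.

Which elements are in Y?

Y = {alpha}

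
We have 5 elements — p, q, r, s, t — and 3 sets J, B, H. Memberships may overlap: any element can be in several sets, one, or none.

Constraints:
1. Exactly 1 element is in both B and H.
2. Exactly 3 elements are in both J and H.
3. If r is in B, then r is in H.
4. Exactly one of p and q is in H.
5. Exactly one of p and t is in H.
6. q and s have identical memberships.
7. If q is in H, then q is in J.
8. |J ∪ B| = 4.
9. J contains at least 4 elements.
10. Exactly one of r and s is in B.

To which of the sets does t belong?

t: H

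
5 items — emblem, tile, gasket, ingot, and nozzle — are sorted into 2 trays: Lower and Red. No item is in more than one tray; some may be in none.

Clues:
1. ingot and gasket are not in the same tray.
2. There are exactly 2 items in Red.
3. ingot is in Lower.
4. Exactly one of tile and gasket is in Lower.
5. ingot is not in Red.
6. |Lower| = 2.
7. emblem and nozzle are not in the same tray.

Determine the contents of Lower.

From (3): ingot ∈ Lower.
(1): gasket ∉ Lower.
(4) (exactly one): tile ∈ Lower.
(6): Lower already has 2, so the rest are out.

Lower = {ingot, tile}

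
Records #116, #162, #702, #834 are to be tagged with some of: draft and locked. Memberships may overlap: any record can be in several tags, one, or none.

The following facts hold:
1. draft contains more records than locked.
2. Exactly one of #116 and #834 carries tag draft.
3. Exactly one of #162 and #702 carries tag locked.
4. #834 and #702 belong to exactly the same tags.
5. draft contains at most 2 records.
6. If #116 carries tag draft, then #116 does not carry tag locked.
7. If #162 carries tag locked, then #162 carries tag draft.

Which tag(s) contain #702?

#702: none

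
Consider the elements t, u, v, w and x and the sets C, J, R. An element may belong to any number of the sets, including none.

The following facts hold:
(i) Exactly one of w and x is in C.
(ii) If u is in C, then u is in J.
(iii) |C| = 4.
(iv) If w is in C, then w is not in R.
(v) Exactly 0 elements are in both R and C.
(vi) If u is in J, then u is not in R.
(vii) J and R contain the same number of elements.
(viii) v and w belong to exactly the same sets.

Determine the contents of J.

J = {u}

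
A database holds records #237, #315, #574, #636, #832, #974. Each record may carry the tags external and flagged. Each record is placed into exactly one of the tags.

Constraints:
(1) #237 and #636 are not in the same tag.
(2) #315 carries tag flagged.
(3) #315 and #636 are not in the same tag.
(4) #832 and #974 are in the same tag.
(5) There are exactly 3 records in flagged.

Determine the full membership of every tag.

external = {#636, #832, #974}; flagged = {#237, #315, #574}

From (2): #315 ∈ flagged.
(3): #636 ∉ flagged.
Only one tag left: #636 ∈ external.
(1): #237 ∉ external.
Only one tag left: #237 ∈ flagged.
Suppose #574 ∈ external: no assignment then satisfies all the clues, so #574 ∉ external.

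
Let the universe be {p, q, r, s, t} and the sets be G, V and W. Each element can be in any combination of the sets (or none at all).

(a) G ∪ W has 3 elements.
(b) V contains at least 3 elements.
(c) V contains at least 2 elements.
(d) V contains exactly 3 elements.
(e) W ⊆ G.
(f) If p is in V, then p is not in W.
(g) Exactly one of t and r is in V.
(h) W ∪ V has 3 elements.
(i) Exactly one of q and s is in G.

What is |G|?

3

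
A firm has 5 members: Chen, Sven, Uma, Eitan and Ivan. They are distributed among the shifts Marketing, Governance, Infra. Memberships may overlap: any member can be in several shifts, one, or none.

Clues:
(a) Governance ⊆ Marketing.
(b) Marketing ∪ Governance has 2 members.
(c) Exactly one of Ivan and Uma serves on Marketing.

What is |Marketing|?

2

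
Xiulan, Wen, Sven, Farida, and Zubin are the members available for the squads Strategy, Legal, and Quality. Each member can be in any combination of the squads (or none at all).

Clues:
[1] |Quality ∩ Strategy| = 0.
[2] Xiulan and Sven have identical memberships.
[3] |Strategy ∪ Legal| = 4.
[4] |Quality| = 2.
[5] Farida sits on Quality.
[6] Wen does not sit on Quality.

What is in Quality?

Quality = {Farida, Zubin}

From (5): Farida ∈ Quality.
From (6): Wen ∉ Quality.
Suppose Xiulan ∈ Quality: no assignment then satisfies all the clues, so Xiulan ∉ Quality.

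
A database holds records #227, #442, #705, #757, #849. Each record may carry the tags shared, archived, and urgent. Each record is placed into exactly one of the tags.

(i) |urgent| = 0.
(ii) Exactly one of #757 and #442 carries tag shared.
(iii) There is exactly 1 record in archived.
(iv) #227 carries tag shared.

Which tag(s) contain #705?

#705: shared

From (iv): #227 ∈ shared.
(i): urgent already has 0, so the rest are out.
Suppose #705 ∉ shared: no assignment then satisfies all the clues, so #705 ∈ shared.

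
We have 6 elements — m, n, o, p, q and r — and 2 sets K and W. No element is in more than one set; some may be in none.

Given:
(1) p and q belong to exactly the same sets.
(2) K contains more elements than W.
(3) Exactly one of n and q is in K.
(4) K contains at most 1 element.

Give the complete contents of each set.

K = {n}; W = {}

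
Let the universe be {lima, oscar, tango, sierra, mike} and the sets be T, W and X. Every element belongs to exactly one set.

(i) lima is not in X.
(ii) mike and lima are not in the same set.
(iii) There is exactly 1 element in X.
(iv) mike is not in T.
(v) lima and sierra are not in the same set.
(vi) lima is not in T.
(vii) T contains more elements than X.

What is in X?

X = {mike}

From (i): lima ∉ X.
From (iv): mike ∉ T.
From (vi): lima ∉ T.
Only one set left: lima ∈ W.
(ii): mike ∉ W.
(v): sierra ∉ W.
Only one set left: mike ∈ X.
(iii): X already has 1, so the rest are out.
Only one set left: sierra ∈ T.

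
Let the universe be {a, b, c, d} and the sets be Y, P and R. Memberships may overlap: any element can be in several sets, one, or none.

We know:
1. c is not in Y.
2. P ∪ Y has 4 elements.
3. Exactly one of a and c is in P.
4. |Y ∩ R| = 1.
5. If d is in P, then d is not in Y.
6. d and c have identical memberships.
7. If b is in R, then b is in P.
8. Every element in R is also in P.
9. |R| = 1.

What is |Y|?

From (1): c ∉ Y.
(6): d matches c: d ∉ Y.
Suppose a ∉ Y: no assignment then satisfies all the clues, so a ∈ Y.

2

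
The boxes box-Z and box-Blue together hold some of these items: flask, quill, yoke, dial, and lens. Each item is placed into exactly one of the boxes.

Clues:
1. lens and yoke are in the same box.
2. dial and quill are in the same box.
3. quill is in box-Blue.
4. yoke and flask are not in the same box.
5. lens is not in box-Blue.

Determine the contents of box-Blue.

box-Blue = {dial, flask, quill}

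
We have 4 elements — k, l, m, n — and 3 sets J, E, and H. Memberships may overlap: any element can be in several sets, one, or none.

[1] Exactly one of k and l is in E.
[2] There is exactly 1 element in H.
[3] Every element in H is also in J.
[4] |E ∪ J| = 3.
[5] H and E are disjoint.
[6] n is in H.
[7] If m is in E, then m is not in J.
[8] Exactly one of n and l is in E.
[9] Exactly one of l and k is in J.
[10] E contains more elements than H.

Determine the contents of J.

J = {l, n}

From (6): n ∈ H.
(2): H already has 1, so the rest are out.
(3) with n ∈ H: n ∈ J.
(5) (disjoint): n ∉ E.
(8) (exactly one): l ∈ E.
(1) (exactly one): k ∉ E.
Suppose k ∈ J: no assignment then satisfies all the clues, so k ∉ J.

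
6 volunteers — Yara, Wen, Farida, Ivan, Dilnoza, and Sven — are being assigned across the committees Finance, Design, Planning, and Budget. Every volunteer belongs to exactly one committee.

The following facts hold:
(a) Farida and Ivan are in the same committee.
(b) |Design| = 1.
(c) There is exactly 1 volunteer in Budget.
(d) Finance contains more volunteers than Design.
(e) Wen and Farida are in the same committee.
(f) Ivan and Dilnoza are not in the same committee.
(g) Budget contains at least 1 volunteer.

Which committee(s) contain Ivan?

Ivan: Finance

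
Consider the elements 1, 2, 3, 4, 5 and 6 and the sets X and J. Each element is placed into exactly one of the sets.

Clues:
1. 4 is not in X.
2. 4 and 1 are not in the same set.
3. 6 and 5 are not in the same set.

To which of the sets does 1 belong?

From (1): 4 ∉ X.
Only one set left: 4 ∈ J.
(2): 1 ∉ J.
Only one set left: 1 ∈ X.

1: X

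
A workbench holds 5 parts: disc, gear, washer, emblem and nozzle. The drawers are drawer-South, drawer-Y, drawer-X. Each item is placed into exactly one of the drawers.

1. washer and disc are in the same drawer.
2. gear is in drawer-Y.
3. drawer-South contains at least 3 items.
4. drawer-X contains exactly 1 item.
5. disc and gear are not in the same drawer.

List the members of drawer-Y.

drawer-Y = {gear}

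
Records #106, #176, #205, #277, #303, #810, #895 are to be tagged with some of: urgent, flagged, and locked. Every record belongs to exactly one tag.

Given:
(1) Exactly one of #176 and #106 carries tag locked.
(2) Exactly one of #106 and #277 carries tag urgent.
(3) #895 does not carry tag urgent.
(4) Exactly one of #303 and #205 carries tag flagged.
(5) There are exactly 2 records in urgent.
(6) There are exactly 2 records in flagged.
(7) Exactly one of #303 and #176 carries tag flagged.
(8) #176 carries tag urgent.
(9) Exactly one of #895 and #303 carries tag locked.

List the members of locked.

From (3): #895 ∉ urgent.
From (8): #176 ∈ urgent.
(1) (exactly one): #106 ∈ locked.
(2) (exactly one): #277 ∈ urgent.
(5): urgent already has 2, so the rest are out.
(7) (exactly one): #303 ∈ flagged.
(9) (exactly one): #895 ∈ locked.
(4) (exactly one): #205 ∉ flagged.
(6): only 2 candidates remain for flagged, so all are in.
Only one tag left: #205 ∈ locked.

locked = {#106, #205, #895}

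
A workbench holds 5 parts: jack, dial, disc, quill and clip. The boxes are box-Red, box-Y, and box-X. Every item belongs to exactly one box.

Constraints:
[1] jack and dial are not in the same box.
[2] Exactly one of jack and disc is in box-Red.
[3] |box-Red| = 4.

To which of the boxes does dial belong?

dial: box-Red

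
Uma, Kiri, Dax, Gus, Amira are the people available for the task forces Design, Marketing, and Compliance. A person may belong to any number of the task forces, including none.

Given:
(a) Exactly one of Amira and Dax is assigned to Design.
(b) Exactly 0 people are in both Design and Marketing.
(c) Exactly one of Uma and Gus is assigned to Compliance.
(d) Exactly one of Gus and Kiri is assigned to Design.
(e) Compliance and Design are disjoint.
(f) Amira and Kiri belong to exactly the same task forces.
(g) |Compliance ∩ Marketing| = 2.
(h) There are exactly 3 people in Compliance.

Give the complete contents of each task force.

Design = {Dax, Gus}; Marketing = {Amira, Kiri}; Compliance = {Amira, Kiri, Uma}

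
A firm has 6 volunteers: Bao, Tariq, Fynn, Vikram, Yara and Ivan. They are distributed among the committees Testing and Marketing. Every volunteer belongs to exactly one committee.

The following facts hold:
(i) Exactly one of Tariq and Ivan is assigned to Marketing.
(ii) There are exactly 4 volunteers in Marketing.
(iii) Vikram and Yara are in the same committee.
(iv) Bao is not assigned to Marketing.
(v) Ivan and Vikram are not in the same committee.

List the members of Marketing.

Marketing = {Fynn, Tariq, Vikram, Yara}

From (iv): Bao ∉ Marketing.
Only one committee left: Bao ∈ Testing.
Suppose Tariq ∉ Marketing: no assignment then satisfies all the clues, so Tariq ∈ Marketing.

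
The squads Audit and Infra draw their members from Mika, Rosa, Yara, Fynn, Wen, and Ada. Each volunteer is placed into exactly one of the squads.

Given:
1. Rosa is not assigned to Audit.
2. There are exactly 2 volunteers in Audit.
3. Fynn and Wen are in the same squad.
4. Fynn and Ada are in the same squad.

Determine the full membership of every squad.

Audit = {Mika, Yara}; Infra = {Ada, Fynn, Rosa, Wen}

From (1): Rosa ∉ Audit.
Only one squad left: Rosa ∈ Infra.
Suppose Mika ∉ Audit: no assignment then satisfies all the clues, so Mika ∈ Audit.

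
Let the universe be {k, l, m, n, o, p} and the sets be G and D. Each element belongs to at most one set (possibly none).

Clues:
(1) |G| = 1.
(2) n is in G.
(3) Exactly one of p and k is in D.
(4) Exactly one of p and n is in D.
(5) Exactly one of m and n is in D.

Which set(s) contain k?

From (2): n ∈ G.
(1): G already has 1, so the rest are out.
(4) (exactly one): p ∈ D.
(5) (exactly one): m ∈ D.
(3) (exactly one): k ∉ D.

k: none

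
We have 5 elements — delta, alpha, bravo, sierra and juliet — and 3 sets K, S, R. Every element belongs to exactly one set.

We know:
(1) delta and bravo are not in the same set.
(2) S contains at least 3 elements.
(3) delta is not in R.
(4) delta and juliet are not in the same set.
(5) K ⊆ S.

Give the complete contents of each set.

K = {}; S = {alpha, delta, sierra}; R = {bravo, juliet}

From (3): delta ∉ R.
Suppose delta ∈ K: no assignment then satisfies all the clues, so delta ∉ K.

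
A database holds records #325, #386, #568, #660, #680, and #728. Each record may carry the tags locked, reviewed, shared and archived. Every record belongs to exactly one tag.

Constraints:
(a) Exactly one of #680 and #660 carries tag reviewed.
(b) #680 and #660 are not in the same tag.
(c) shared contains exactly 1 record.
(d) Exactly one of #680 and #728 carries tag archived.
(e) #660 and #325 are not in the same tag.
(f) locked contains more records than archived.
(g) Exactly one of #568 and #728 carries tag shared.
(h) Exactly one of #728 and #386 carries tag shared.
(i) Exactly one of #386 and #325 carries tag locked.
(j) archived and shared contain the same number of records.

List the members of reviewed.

reviewed = {#386, #660}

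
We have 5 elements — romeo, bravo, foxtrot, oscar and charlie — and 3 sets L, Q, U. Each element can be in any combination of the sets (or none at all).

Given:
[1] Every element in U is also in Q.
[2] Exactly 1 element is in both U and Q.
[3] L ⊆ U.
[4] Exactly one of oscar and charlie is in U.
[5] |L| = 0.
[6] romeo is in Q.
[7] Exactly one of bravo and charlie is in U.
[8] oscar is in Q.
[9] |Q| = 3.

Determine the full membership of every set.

From (6): romeo ∈ Q.
From (8): oscar ∈ Q.
(5): L already has 0, so the rest are out.
Suppose romeo ∈ U: no assignment then satisfies all the clues, so romeo ∉ U.

L = {}; Q = {charlie, oscar, romeo}; U = {charlie}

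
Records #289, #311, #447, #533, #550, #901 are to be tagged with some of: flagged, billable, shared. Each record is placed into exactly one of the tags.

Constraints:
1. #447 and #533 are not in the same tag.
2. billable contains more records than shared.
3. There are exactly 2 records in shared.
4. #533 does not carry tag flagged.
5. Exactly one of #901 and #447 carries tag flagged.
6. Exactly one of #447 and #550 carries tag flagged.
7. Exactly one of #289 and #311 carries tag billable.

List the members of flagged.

flagged = {#447}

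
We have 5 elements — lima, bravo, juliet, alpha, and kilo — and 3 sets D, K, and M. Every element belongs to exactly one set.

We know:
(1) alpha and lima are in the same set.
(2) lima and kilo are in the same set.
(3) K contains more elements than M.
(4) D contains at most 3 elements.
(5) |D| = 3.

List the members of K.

K = {bravo, juliet}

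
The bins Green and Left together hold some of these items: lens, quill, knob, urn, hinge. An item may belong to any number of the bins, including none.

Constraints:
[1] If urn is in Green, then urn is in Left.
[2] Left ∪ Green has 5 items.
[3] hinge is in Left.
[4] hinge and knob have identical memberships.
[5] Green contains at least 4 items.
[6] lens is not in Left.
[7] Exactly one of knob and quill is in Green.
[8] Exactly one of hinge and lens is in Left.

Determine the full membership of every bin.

Green = {hinge, knob, lens, urn}; Left = {hinge, knob, quill, urn}

From (3): hinge ∈ Left.
From (6): lens ∉ Left.
(4): knob matches hinge: knob ∈ Left.
Suppose lens ∉ Green: no assignment then satisfies all the clues, so lens ∈ Green.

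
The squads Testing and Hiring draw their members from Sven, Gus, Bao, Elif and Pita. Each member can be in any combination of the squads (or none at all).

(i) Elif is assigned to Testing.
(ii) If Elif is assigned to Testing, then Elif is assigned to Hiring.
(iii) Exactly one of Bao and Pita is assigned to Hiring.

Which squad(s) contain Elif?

Elif: Hiring, Testing

From (i): Elif ∈ Testing.
(ii): Elif ∈ Hiring.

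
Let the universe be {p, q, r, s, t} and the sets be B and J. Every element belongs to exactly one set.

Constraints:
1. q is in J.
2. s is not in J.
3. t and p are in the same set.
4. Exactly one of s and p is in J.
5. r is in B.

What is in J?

From (1): q ∈ J.
From (2): s ∉ J.
From (5): r ∈ B.
(4) (exactly one): p ∈ J.
Only one set left: s ∈ B.
(3): t matches p: t ∉ B.
(3): t matches p: t ∈ J.

J = {p, q, t}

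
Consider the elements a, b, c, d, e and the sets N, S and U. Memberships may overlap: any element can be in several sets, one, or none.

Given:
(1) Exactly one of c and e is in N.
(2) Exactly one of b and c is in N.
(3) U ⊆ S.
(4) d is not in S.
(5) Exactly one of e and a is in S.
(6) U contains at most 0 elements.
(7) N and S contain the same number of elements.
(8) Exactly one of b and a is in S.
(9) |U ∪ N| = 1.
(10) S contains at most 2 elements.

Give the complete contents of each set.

N = {c}; S = {a}; U = {}

From (4): d ∉ S.
(3) contrapositive: d ∉ U.
(6): U already has 0, so the rest are out.
Suppose a ∈ N: no assignment then satisfies all the clues, so a ∉ N.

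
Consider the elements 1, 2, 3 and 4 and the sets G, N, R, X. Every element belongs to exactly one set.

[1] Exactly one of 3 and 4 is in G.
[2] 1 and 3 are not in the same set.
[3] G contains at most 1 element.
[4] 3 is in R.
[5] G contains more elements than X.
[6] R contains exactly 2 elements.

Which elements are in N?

N = {1}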